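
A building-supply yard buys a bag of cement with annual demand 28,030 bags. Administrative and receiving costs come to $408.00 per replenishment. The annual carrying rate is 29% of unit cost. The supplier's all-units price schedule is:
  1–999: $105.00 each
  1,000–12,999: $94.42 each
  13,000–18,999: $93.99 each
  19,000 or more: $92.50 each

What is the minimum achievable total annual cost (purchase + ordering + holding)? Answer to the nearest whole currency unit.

TC* ≈ $2,671,720

Holding cost per unit per year at price C is H = 0.29·C.
For each price level, check whether its EOQ is feasible; otherwise the best quantity at that price is the breakpoint.
EOQ at $105.00 = 866.7 (feasible in tier 1): TC = 28,030×$105.00 + (28,030/866.7)×408 + (866.7/2)×0.29×$105.00 = $2,969,540.66.
EOQ at $94.42 = 914.0 < 1000, so use break Q=1000: TC = 28,030×$94.42 + (28,030/1000.0)×408 + (1000.0/2)×0.29×$94.42 = $2,671,719.74.
EOQ at $93.99 = 916.0 < 13000, so use break Q=13000: TC = 28,030×$93.99 + (28,030/13000.0)×408 + (13000.0/2)×0.29×$93.99 = $2,812,590.56.
EOQ at $92.50 = 923.4 < 19000, so use break Q=19000: TC = 28,030×$92.50 + (28,030/19000.0)×408 + (19000.0/2)×0.29×$92.50 = $2,848,214.41.
Lowest total cost among the candidates is at Q = 1000.0.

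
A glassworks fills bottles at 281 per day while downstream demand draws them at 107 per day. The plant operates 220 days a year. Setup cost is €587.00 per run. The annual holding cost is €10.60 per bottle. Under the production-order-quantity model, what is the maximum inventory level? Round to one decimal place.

Annual demand D = 107 × 220 = 23,540.
Production build-up factor (1 − d/p) = 1 − 107/281 = 0.6192.
Q* = √(2DS / (H(1 − d/p))) = √(2 × 23,540 × 587 / (10.6 × 0.6192)).
= √(27,635,960 / 6.5637) ≈ 2051.932.
Maximum inventory = Q*(1 − d/p) = 2051.932 × 0.6192 ≈ 1270.591.

I_max ≈ 1,270.6 bottles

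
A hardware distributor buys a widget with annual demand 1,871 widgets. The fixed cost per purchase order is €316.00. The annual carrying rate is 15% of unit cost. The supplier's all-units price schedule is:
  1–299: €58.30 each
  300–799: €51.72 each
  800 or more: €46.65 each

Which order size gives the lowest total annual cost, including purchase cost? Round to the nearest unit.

Holding cost per unit per year at price C is H = 0.15·C.
For each price level, check whether its EOQ is feasible; otherwise the best quantity at that price is the breakpoint.
Tier 1 (€58.30): EOQ = 367.7 exceeds tier's upper bound 299, so this tier is dominated.
EOQ at €51.72 = 390.4 (feasible in tier 2): TC = 1,871×€51.72 + (1,871/390.4)×316 + (390.4/2)×0.15×€51.72 = €99,796.92.
EOQ at €46.65 = 411.1 < 800, so use break Q=800: TC = 1,871×€46.65 + (1,871/800.0)×316 + (800.0/2)×0.15×€46.65 = €90,820.19.
Lowest total cost is €90,820.19 at Q = 800.0.

Q* ≈ 800 widgets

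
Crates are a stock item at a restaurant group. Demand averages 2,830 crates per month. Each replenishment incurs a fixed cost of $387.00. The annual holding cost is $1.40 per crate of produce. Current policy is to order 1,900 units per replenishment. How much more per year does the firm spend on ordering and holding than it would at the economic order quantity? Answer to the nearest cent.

Annual demand D = 2,830 × 12 = 33,960.
EOQ = √(2DS/H) = √(2 × 33,960 × 387 / 1.4) ≈ 4333.02.
Cost at Q* = (D/Q*)S + (Q*/2)H = √(2DSH) ≈ $6,066.22.
Cost at Q = 1,900: (33,960/1,900)×387 + (1,900/2)×1.4 = $6,917.12 + $1,330.00 = $8,247.12.
Excess = $8,247.12 − $6,066.22 = $2,180.89.

Extra cost ≈ $2,180.89 per year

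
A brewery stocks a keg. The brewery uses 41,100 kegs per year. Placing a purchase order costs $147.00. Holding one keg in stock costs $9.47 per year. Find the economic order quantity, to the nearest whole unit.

Q* ≈ 1,130 kegs

EOQ = √(2DS / H) = √(2 × 41,100 × 147 / 9.47).
= √(12,083,400 / 9.47) = √1,275,966.2091 ≈ 1129.587.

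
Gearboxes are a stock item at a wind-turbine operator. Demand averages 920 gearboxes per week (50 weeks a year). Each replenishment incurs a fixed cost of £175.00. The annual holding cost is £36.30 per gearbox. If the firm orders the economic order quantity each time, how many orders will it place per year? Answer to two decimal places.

N ≈ 69.07 orders per year

Annual demand D = 920 × 50 = 46,000.
The optimal lot size = √(2DS/H) = √(2 × 46,000 × 175 / 36.3) ≈ 665.98.
Orders per year = D / Q* = 46,000 / 665.98 ≈ 69.071.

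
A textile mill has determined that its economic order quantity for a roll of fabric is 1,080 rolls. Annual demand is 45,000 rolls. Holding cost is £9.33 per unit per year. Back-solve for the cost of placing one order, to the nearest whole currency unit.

Squaring Q* = √(2DS/H) gives Q*² = 2DS/H.
From Q* = √(2DS/H): S = Q*²H / (2D) = 1,080² × 9.33 / (2 × 45,000) = 120.9168.

S ≈ £121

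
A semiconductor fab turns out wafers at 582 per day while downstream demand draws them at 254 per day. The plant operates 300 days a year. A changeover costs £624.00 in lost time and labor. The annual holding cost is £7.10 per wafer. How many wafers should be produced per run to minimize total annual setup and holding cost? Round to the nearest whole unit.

Q* ≈ 4,875 wafers

Annual demand D = 254 × 300 = 76,200.
Production build-up factor (1 − d/p) = 1 − 254/582 = 0.5636.
Q* = √(2DS / (H(1 − d/p))) = √(2 × 76,200 × 624 / (7.1 × 0.5636)).
= √(95,097,600 / 4.0014) ≈ 4875.062.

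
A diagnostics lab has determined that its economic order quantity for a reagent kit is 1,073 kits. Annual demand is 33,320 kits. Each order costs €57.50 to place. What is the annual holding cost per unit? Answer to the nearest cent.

H ≈ €3.33

The basic EOQ model gives Q* = √(2DS/H); rearrange for the unknown.
From Q* = √(2DS/H): H = 2DS / Q*² = 2 × 33,320 × 57.5 / 1,073² = 3.3282.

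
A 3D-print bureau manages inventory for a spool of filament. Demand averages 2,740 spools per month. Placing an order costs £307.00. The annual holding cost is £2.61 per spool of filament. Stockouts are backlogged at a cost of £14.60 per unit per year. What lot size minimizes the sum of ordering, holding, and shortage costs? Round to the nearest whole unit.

Annual demand D = 2,740 × 12 = 32,880.
With planned backorders, Q* = √(2DS/H) · √((H+B)/B).
√(2DS/H) = √(2 × 32,880 × 307 / 2.61) = 2781.185.
√((H+B)/B) = √((2.61+14.6)/14.6) = 1.0857.
Q* ≈ 3019.561.

Q* ≈ 3,020 spools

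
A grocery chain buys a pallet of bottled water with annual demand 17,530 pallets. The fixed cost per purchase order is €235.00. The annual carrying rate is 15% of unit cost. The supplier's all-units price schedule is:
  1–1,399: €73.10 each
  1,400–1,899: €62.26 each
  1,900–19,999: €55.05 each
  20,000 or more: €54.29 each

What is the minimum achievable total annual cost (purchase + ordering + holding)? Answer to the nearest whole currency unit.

Holding cost per unit per year at price C is H = 0.15·C.
Evaluate total cost at each tier's feasible EOQ or, if the EOQ is below the tier, at the tier's minimum quantity.
EOQ at €73.10 = 866.8 (feasible in tier 1): TC = 17,530×€73.10 + (17,530/866.8)×235 + (866.8/2)×0.15×€73.10 = €1,290,947.83.
EOQ at €62.26 = 939.3 < 1400, so use break Q=1400: TC = 17,530×€62.26 + (17,530/1400.0)×235 + (1400.0/2)×0.15×€62.26 = €1,100,897.64.
EOQ at €55.05 = 998.9 < 1900, so use break Q=1900: TC = 17,530×€55.05 + (17,530/1900.0)×235 + (1900.0/2)×0.15×€55.05 = €975,039.31.
EOQ at €54.29 = 1005.9 < 20000, so use break Q=20000: TC = 17,530×€54.29 + (17,530/20000.0)×235 + (20000.0/2)×0.15×€54.29 = €1,033,344.68.
Lowest total cost among the candidates is at Q = 1900.0.

TC* ≈ €975,039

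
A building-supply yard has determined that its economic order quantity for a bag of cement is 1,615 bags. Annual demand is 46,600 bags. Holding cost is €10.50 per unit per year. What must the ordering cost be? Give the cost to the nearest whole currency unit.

S ≈ €294

The basic EOQ model gives Q* = √(2DS/H); rearrange for the unknown.
From Q* = √(2DS/H): S = Q*²H / (2D) = 1,615² × 10.5 / (2 × 46,600) = 293.8451.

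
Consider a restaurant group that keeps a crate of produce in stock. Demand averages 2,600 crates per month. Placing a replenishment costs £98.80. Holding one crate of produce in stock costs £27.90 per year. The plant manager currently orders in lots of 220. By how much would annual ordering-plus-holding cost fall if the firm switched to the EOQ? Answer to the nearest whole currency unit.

Annual demand D = 2,600 × 12 = 31,200.
EOQ = √(2DS/H) = √(2 × 31,200 × 98.8 / 27.9) ≈ 470.08.
Cost at Q* = (D/Q*)S + (Q*/2)H = √(2DSH) ≈ £13,115.14.
Cost at Q = 220: (31,200/220)×98.8 + (220/2)×27.9 = £14,011.64 + £3,069.00 = £17,080.64.
Excess = £17,080.64 − £13,115.14 = £3,965.50.

Extra cost ≈ £3,965 per year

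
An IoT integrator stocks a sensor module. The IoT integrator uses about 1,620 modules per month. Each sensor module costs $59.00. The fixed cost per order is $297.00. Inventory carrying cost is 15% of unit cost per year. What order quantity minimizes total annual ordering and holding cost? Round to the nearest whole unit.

Annual demand D = 1,620 × 12 = 19,440.
Holding cost H = 0.15 × $59.00 = $8.8500 per unit per year.
EOQ = √(2DS / H) = √(2 × 19,440 × 297 / 8.85).
= √(11,547,360 / 8.85) = √1,304,786.4407 ≈ 1142.272.

Q* ≈ 1,142 modules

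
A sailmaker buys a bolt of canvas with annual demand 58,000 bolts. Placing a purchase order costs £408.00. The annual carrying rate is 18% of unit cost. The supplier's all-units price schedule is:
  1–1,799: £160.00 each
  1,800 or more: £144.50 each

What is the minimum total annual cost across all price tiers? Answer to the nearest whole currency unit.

Holding cost per unit per year at price C is H = 0.18·C.
For each price level, check whether its EOQ is feasible; otherwise the best quantity at that price is the breakpoint.
EOQ at £160.00 = 1281.9 (feasible in tier 1): TC = 58,000×£160.00 + (58,000/1281.9)×408 + (1281.9/2)×0.18×£160.00 = £9,316,919.46.
EOQ at £144.50 = 1348.9 < 1800, so use break Q=1800: TC = 58,000×£144.50 + (58,000/1800.0)×408 + (1800.0/2)×0.18×£144.50 = £8,417,555.67.
Lowest total cost among the candidates is at Q = 1800.0.

TC* ≈ £8,417,556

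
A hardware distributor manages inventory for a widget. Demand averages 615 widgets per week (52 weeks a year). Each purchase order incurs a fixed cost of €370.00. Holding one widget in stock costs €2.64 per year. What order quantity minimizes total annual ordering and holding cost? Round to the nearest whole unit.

Q* ≈ 2,994 widgets

Annual demand D = 615 × 52 = 31,980.
EOQ = √(2DS / H) = √(2 × 31,980 × 370 / 2.64).
= √(23,665,200 / 2.64) = √8,964,090.9091 ≈ 2994.009.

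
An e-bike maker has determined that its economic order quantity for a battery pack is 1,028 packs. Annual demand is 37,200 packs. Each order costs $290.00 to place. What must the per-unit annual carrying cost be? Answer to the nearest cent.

Squaring Q* = √(2DS/H) gives Q*² = 2DS/H.
From Q* = √(2DS/H): H = 2DS / Q*² = 2 × 37,200 × 290 / 1,028² = 20.4167.

H ≈ $20.42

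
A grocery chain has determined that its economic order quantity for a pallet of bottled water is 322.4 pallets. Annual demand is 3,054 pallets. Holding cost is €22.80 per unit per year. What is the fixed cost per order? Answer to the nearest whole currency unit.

S ≈ €388

The basic EOQ model gives Q* = √(2DS/H); rearrange for the unknown.
From Q* = √(2DS/H): S = Q*²H / (2D) = 322.4² × 22.8 / (2 × 3,054) = 387.9948.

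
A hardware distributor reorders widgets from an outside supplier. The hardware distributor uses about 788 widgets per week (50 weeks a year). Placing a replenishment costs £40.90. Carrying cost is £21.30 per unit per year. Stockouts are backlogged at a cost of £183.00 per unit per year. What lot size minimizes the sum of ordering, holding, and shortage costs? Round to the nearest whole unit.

Annual demand D = 788 × 50 = 39,400.
With planned backorders, Q* = √(2DS/H) · √((H+B)/B).
√(2DS/H) = √(2 × 39,400 × 40.9 / 21.3) = 388.987.
√((H+B)/B) = √((21.3+183)/183) = 1.0566.
Q* ≈ 411.002.

Q* ≈ 411 widgets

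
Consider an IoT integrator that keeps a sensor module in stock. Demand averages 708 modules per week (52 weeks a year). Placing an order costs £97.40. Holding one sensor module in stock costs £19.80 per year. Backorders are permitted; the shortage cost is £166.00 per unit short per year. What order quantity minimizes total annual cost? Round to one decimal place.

Annual demand D = 708 × 52 = 36,816.
With planned backorders, Q* = √(2DS/H) · √((H+B)/B).
√(2DS/H) = √(2 × 36,816 × 97.4 / 19.8) = 601.839.
√((H+B)/B) = √((19.8+166)/166) = 1.0580.
Q* ≈ 636.721.

Q* ≈ 636.7 modules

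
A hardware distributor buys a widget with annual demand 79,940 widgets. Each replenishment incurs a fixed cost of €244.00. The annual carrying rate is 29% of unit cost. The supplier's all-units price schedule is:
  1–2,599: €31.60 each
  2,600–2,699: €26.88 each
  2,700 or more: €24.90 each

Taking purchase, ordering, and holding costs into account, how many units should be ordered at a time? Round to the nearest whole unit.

Q* ≈ 2,700 widgets

Holding cost per unit per year at price C is H = 0.29·C.
Evaluate total cost at each tier's feasible EOQ or, if the EOQ is below the tier, at the tier's minimum quantity.
EOQ at €31.60 = 2063.2 (feasible in tier 1): TC = 79,940×€31.60 + (79,940/2063.2)×244 + (2063.2/2)×0.29×€31.60 = €2,545,011.52.
EOQ at €26.88 = 2237.1 < 2600, so use break Q=2600: TC = 79,940×€26.88 + (79,940/2600.0)×244 + (2600.0/2)×0.29×€26.88 = €2,166,423.02.
EOQ at €24.90 = 2324.3 < 2700, so use break Q=2700: TC = 79,940×€24.90 + (79,940/2700.0)×244 + (2700.0/2)×0.29×€24.90 = €2,007,478.56.
Lowest total cost is €2,007,478.56 at Q = 2700.0.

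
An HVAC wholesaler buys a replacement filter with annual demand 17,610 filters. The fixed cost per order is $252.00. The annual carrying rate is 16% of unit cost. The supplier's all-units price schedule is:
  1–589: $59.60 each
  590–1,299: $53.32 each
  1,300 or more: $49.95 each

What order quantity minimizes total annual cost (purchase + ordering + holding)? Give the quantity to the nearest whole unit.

Q* ≈ 1,300 filters

Holding cost per unit per year at price C is H = 0.16·C.
For each price level, check whether its EOQ is feasible; otherwise the best quantity at that price is the breakpoint.
Tier 1 ($59.60): EOQ = 964.7 exceeds tier's upper bound 589, so this tier is dominated.
EOQ at $53.32 = 1020.0 (feasible in tier 2): TC = 17,610×$53.32 + (17,610/1020.0)×252 + (1020.0/2)×0.16×$53.32 = $947,666.82.
EOQ at $49.95 = 1053.8 < 1300, so use break Q=1300: TC = 17,610×$49.95 + (17,610/1300.0)×252 + (1300.0/2)×0.16×$49.95 = $888,227.93.
Lowest total cost is $888,227.93 at Q = 1300.0.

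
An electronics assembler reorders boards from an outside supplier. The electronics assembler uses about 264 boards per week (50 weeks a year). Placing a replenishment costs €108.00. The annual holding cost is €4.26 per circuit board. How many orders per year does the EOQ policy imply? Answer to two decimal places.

N ≈ 16.13 orders per year

Annual demand D = 264 × 50 = 13,200.
EOQ = √(2DS/H) = √(2 × 13,200 × 108 / 4.26) ≈ 818.10.
Orders per year = D / Q* = 13,200 / 818.10 ≈ 16.135.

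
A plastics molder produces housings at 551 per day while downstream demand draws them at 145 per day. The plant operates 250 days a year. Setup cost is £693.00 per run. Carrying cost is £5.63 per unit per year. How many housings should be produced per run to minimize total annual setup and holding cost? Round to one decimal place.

Annual demand D = 145 × 250 = 36,250.
Production build-up factor (1 − d/p) = 1 − 145/551 = 0.7368.
Q* = √(2DS / (H(1 − d/p))) = √(2 × 36,250 × 693 / (5.63 × 0.7368)).
= √(50,242,500 / 4.1484) ≈ 3480.120.

Q* ≈ 3,480.1 housings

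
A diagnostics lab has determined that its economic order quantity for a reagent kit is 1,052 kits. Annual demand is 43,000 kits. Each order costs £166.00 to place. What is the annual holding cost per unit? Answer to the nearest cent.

Invert the EOQ relation Q*² = 2DS/H.
From Q* = √(2DS/H): H = 2DS / Q*² = 2 × 43,000 × 166 / 1,052² = 12.8996.

H ≈ £12.90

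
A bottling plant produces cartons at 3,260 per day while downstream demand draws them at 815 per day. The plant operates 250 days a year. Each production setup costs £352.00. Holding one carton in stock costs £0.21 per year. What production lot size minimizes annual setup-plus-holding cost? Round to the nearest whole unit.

Annual demand D = 815 × 250 = 203,750.
Production build-up factor (1 − d/p) = 1 − 815/3,260 = 0.7500.
Q* = √(2DS / (H(1 − d/p))) = √(2 × 203,750 × 352 / (0.21 × 0.7500)).
= √(143,440,000 / 0.1575) ≈ 30178.306.

Q* ≈ 30,178 cartons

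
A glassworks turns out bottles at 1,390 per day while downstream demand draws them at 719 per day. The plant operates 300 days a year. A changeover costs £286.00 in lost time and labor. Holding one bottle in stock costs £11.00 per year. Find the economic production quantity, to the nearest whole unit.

Annual demand D = 719 × 300 = 215,700.
Production build-up factor (1 − d/p) = 1 − 719/1,390 = 0.4827.
Q* = √(2DS / (H(1 − d/p))) = √(2 × 215,700 × 286 / (11 × 0.4827)).
= √(123,380,400 / 5.3101) ≈ 4820.287.

Q* ≈ 4,820 bottles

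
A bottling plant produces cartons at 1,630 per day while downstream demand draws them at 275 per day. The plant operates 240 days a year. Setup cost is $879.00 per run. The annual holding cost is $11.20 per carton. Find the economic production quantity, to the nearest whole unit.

Annual demand D = 275 × 240 = 66,000.
Production build-up factor (1 − d/p) = 1 − 275/1,630 = 0.8313.
Q* = √(2DS / (H(1 − d/p))) = √(2 × 66,000 × 879 / (11.2 × 0.8313)).
= √(116,028,000 / 9.3104) ≈ 3530.178.

Q* ≈ 3,530 cartons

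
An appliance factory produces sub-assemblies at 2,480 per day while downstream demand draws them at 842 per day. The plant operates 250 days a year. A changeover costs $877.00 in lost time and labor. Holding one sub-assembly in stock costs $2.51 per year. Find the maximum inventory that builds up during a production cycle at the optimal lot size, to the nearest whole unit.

Annual demand D = 842 × 250 = 210,500.
Production build-up factor (1 − d/p) = 1 − 842/2,480 = 0.6605.
Q* = √(2DS / (H(1 − d/p))) = √(2 × 210,500 × 877 / (2.51 × 0.6605)).
= √(369,217,000 / 1.6578) ≈ 14923.575.
Maximum inventory = Q*(1 − d/p) = 14923.575 × 0.6605 ≈ 9856.781.

I_max ≈ 9,857 sub-assemblies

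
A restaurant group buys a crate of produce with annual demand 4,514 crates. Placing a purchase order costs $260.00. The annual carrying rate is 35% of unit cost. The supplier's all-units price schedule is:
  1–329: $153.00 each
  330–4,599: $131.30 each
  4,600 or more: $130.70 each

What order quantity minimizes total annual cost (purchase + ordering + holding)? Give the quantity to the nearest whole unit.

Q* ≈ 330 crates

Holding cost per unit per year at price C is H = 0.35·C.
Candidates are each tier's EOQ (if it falls in that tier) and each price-break quantity.
EOQ at $153.00 = 209.4 (feasible in tier 1): TC = 4,514×$153.00 + (4,514/209.4)×260 + (209.4/2)×0.35×$153.00 = $701,853.46.
EOQ at $131.30 = 226.0 < 330, so use break Q=330: TC = 4,514×$131.30 + (4,514/330.0)×260 + (330.0/2)×0.35×$131.30 = $603,827.26.
EOQ at $130.70 = 226.5 < 4600, so use break Q=4600: TC = 4,514×$130.70 + (4,514/4600.0)×260 + (4600.0/2)×0.35×$130.70 = $695,448.44.
Lowest total cost is $603,827.26 at Q = 330.0.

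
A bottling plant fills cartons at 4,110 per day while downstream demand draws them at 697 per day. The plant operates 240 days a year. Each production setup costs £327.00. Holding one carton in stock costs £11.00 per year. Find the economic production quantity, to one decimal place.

Q* ≈ 3,460.7 cartons

Annual demand D = 697 × 240 = 167,280.
Production build-up factor (1 − d/p) = 1 − 697/4,110 = 0.8304.
Q* = √(2DS / (H(1 − d/p))) = √(2 × 167,280 × 327 / (11 × 0.8304)).
= √(109,401,120 / 9.1345) ≈ 3460.727.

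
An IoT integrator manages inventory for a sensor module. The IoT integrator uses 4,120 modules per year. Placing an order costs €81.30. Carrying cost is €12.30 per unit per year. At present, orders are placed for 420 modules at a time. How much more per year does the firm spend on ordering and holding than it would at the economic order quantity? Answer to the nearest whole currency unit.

EOQ = √(2DS/H) = √(2 × 4,120 × 81.3 / 12.3) ≈ 233.38.
Cost at Q* = (D/Q*)S + (Q*/2)H = √(2DSH) ≈ €2,870.53.
Cost at Q = 420: (4,120/420)×81.3 + (420/2)×12.3 = €797.51 + €2,583.00 = €3,380.51.
Excess = €3,380.51 − €2,870.53 = €509.99.

Extra cost ≈ €510 per year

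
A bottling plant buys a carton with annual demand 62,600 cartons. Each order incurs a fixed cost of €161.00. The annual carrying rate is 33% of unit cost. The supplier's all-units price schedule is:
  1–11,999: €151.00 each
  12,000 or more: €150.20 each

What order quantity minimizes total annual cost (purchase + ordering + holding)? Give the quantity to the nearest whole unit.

Q* ≈ 636 cartons

Holding cost per unit per year at price C is H = 0.33·C.
Candidates are each tier's EOQ (if it falls in that tier) and each price-break quantity.
EOQ at €151.00 = 636.0 (feasible in tier 1): TC = 62,600×€151.00 + (62,600/636.0)×161 + (636.0/2)×0.33×€151.00 = €9,484,292.80.
EOQ at €150.20 = 637.7 < 12000, so use break Q=12000: TC = 62,600×€150.20 + (62,600/12000.0)×161 + (12000.0/2)×0.33×€150.20 = €9,700,755.88.
Lowest total cost is €9,484,292.80 at Q = 636.0.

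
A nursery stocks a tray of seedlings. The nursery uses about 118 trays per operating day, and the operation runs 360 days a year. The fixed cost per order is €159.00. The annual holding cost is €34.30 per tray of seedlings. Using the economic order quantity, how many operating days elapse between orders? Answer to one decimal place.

Annual demand D = 118 × 360 = 42,480.
Q* = √(2DS/H) = √(2 × 42,480 × 159 / 34.3) ≈ 627.57.
Cycle time = Q*/D × 360 = 627.57 / 42,480 × 360 ≈ 5.318 days.

T ≈ 5.3 days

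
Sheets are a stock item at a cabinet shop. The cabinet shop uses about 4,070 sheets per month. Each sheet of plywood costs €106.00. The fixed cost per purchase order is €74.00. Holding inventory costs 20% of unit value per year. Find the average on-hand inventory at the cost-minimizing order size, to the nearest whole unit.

Average inventory ≈ 292 sheets

Annual demand D = 4,070 × 12 = 48,840.
Holding cost H = 0.20 × €106.00 = €21.2000 per unit per year.
Q* = √(2DS/H) = √(2 × 48,840 × 74 / 21.2) ≈ 583.92.
Average inventory = Q*/2 ≈ 583.92 / 2 = 291.958.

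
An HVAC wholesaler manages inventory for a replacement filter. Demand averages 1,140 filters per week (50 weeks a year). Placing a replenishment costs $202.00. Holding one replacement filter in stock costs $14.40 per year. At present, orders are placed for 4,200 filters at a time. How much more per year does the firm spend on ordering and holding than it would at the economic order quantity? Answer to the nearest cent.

Extra cost ≈ $14,771.45 per year

Annual demand D = 1,140 × 50 = 57,000.
EOQ = √(2DS/H) = √(2 × 57,000 × 202 / 14.4) ≈ 1264.58.
Cost at Q* = (D/Q*)S + (Q*/2)H = √(2DSH) ≈ $18,209.98.
Cost at Q = 4,200: (57,000/4,200)×202 + (4,200/2)×14.4 = $2,741.43 + $30,240.00 = $32,981.43.
Excess = $32,981.43 − $18,209.98 = $14,771.45.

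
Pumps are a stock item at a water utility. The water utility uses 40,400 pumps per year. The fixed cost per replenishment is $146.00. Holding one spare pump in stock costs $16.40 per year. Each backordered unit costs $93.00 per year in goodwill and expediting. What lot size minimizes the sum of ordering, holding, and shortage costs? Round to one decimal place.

Q* ≈ 919.9 pumps

With planned backorders, Q* = √(2DS/H) · √((H+B)/B).
√(2DS/H) = √(2 × 40,400 × 146 / 16.4) = 848.126.
√((H+B)/B) = √((16.4+93)/93) = 1.0846.
Q* ≈ 919.872.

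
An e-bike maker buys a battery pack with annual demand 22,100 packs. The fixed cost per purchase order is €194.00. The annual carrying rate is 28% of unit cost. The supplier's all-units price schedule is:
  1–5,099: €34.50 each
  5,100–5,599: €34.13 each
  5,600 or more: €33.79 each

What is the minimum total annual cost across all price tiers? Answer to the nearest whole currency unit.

TC* ≈ €771,551

Holding cost per unit per year at price C is H = 0.28·C.
For each price level, check whether its EOQ is feasible; otherwise the best quantity at that price is the breakpoint.
EOQ at €34.50 = 942.2 (feasible in tier 1): TC = 22,100×€34.50 + (22,100/942.2)×194 + (942.2/2)×0.28×€34.50 = €771,551.24.
EOQ at €34.13 = 947.3 < 5100, so use break Q=5100: TC = 22,100×€34.13 + (22,100/5100.0)×194 + (5100.0/2)×0.28×€34.13 = €779,482.49.
EOQ at €33.79 = 952.0 < 5600, so use break Q=5600: TC = 22,100×€33.79 + (22,100/5600.0)×194 + (5600.0/2)×0.28×€33.79 = €774,015.97.
Lowest total cost among the candidates is at Q = 942.2.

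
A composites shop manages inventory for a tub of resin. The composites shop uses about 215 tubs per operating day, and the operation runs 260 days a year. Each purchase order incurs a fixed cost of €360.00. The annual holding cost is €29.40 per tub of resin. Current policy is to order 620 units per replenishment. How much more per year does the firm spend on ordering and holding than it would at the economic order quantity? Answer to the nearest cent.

Annual demand D = 215 × 260 = 55,900.
EOQ = √(2DS/H) = √(2 × 55,900 × 360 / 29.4) ≈ 1170.03.
Cost at Q* = (D/Q*)S + (Q*/2)H = √(2DSH) ≈ €34,399.00.
Cost at Q = 620: (55,900/620)×360 + (620/2)×29.4 = €32,458.06 + €9,114.00 = €41,572.06.
Excess = €41,572.06 − €34,399.00 = €7,173.06.

Extra cost ≈ €7,173.06 per year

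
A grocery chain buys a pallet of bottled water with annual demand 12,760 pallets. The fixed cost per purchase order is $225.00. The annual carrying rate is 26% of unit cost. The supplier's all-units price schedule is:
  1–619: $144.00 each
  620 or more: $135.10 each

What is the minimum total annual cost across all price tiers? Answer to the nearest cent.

Holding cost per unit per year at price C is H = 0.26·C.
Evaluate total cost at each tier's feasible EOQ or, if the EOQ is below the tier, at the tier's minimum quantity.
EOQ at $144.00 = 391.6 (feasible in tier 1): TC = 12,760×$144.00 + (12,760/391.6)×225 + (391.6/2)×0.26×$144.00 = $1,852,102.21.
EOQ at $135.10 = 404.3 < 620, so use break Q=620: TC = 12,760×$135.10 + (12,760/620.0)×225 + (620.0/2)×0.26×$135.10 = $1,739,395.71.
Lowest total cost among the candidates is at Q = 620.0.

TC* ≈ $1,739,395.71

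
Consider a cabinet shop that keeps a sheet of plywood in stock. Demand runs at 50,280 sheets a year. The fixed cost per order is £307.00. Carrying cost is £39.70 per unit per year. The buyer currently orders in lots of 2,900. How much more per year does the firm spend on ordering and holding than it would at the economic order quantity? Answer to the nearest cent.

Extra cost ≈ £27,878.96 per year

EOQ = √(2DS/H) = √(2 × 50,280 × 307 / 39.7) ≈ 881.83.
Cost at Q* = (D/Q*)S + (Q*/2)H = √(2DSH) ≈ £35,008.79.
Cost at Q = 2,900: (50,280/2,900)×307 + (2,900/2)×39.7 = £5,322.74 + £57,565.00 = £62,887.74.
Excess = £62,887.74 − £35,008.79 = £27,878.96.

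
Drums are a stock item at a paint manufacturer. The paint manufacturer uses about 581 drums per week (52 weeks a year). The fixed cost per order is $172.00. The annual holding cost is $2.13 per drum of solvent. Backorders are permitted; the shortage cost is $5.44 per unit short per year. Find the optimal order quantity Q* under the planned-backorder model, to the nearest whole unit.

Annual demand D = 581 × 52 = 30,212.
With planned backorders, Q* = √(2DS/H) · √((H+B)/B).
√(2DS/H) = √(2 × 30,212 × 172 / 2.13) = 2208.916.
√((H+B)/B) = √((2.13+5.44)/5.44) = 1.1796.
Q* ≈ 2605.719.

Q* ≈ 2,606 drums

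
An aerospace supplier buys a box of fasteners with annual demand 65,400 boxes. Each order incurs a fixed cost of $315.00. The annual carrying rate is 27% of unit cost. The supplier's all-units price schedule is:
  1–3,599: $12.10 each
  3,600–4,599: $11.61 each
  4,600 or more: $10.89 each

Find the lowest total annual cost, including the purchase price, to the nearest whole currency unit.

TC* ≈ $723,447

Holding cost per unit per year at price C is H = 0.27·C.
Candidates are each tier's EOQ (if it falls in that tier) and each price-break quantity.
EOQ at $12.10 = 3551.3 (feasible in tier 1): TC = 65,400×$12.10 + (65,400/3551.3)×315 + (3551.3/2)×0.27×$12.10 = $802,942.02.
EOQ at $11.61 = 3625.4 (feasible in tier 2): TC = 65,400×$11.61 + (65,400/3625.4)×315 + (3625.4/2)×0.27×$11.61 = $770,658.68.
EOQ at $10.89 = 3743.4 < 4600, so use break Q=4600: TC = 65,400×$10.89 + (65,400/4600.0)×315 + (4600.0/2)×0.27×$10.89 = $723,447.17.
Lowest total cost among the candidates is at Q = 4600.0.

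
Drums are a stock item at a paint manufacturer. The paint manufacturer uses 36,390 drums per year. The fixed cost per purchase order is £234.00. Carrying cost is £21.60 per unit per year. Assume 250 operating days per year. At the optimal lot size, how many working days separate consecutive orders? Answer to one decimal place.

Q* = √(2DS/H) = √(2 × 36,390 × 234 / 21.6) ≈ 887.95.
Cycle time = Q*/D × 250 = 887.95 / 36,390 × 250 ≈ 6.100 days.

T ≈ 6.1 days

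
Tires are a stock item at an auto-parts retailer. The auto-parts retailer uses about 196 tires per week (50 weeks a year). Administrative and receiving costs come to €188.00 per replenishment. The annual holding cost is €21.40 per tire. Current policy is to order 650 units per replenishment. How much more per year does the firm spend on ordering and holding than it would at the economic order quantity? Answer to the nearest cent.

Extra cost ≈ €909.44 per year

Annual demand D = 196 × 50 = 9,800.
EOQ = √(2DS/H) = √(2 × 9,800 × 188 / 21.4) ≈ 414.95.
Cost at Q* = (D/Q*)S + (Q*/2)H = √(2DSH) ≈ €8,880.02.
Cost at Q = 650: (9,800/650)×188 + (650/2)×21.4 = €2,834.46 + €6,955.00 = €9,789.46.
Excess = €9,789.46 − €8,880.02 = €909.44.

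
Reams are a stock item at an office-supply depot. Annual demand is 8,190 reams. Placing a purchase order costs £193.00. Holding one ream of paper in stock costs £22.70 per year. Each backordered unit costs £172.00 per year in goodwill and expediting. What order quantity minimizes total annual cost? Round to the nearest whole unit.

Q* ≈ 397 reams

With planned backorders, Q* = √(2DS/H) · √((H+B)/B).
√(2DS/H) = √(2 × 8,190 × 193 / 22.7) = 373.184.
√((H+B)/B) = √((22.7+172)/172) = 1.0639.
Q* ≈ 397.047.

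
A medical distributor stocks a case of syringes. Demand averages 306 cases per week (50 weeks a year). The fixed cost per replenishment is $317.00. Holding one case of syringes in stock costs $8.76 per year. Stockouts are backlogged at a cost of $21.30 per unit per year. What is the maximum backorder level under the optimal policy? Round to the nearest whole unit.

Annual demand D = 306 × 50 = 15,300.
With planned backorders, Q* = √(2DS/H) · √((H+B)/B).
√(2DS/H) = √(2 × 15,300 × 317 / 8.76) = 1052.297.
√((H+B)/B) = √((8.76+21.3)/21.3) = 1.1880.
Q* ≈ 1250.095.
S* = Q* · H/(H+B) = 1250.095 × 8.76/30.06 ≈ 364.299.

S* ≈ 364 cases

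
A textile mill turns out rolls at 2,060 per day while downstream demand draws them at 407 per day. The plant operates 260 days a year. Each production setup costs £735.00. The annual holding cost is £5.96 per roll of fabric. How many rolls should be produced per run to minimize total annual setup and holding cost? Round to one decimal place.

Q* ≈ 5,703.2 rolls

Annual demand D = 407 × 260 = 105,820.
Production build-up factor (1 − d/p) = 1 − 407/2,060 = 0.8024.
Q* = √(2DS / (H(1 − d/p))) = √(2 × 105,820 × 735 / (5.96 × 0.8024)).
= √(155,555,400 / 4.7825) ≈ 5703.174.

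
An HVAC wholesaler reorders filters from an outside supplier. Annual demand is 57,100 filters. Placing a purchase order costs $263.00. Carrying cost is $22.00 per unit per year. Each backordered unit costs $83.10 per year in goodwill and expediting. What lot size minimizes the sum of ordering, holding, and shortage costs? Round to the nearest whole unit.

With planned backorders, Q* = √(2DS/H) · √((H+B)/B).
√(2DS/H) = √(2 × 57,100 × 263 / 22) = 1168.422.
√((H+B)/B) = √((22+83.1)/83.1) = 1.1246.
Q* ≈ 1314.015.

Q* ≈ 1,314 filters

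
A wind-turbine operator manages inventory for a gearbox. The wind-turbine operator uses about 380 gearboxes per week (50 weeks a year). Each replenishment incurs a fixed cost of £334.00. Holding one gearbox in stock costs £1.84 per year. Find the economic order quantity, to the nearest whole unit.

Annual demand D = 380 × 50 = 19,000.
EOQ = √(2DS / H) = √(2 × 19,000 × 334 / 1.84).
= √(12,692,000 / 1.84) = √6,897,826.087 ≈ 2626.371.

Q* ≈ 2,626 gearboxes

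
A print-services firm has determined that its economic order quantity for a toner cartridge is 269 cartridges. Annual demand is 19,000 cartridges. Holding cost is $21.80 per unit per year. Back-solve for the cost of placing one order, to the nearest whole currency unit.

Invert the EOQ relation Q*² = 2DS/H.
From Q* = √(2DS/H): S = Q*²H / (2D) = 269² × 21.8 / (2 × 19,000) = 41.5124.

S ≈ $42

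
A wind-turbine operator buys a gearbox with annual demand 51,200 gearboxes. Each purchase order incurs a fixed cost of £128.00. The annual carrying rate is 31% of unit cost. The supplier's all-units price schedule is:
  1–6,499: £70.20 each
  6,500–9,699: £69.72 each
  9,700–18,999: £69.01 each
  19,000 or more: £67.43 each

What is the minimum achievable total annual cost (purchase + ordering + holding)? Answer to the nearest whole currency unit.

Holding cost per unit per year at price C is H = 0.31·C.
Evaluate total cost at each tier's feasible EOQ or, if the EOQ is below the tier, at the tier's minimum quantity.
EOQ at £70.20 = 776.1 (feasible in tier 1): TC = 51,200×£70.20 + (51,200/776.1)×128 + (776.1/2)×0.31×£70.20 = £3,611,129.02.
EOQ at £69.72 = 778.7 < 6500, so use break Q=6500: TC = 51,200×£69.72 + (51,200/6500.0)×128 + (6500.0/2)×0.31×£69.72 = £3,640,915.15.
EOQ at £69.01 = 782.7 < 9700, so use break Q=9700: TC = 51,200×£69.01 + (51,200/9700.0)×128 + (9700.0/2)×0.31×£69.01 = £3,637,744.16.
EOQ at £67.43 = 791.9 < 19000, so use break Q=19000: TC = 51,200×£67.43 + (51,200/19000.0)×128 + (19000.0/2)×0.31×£67.43 = £3,651,342.28.
Lowest total cost among the candidates is at Q = 776.1.

TC* ≈ £3,611,129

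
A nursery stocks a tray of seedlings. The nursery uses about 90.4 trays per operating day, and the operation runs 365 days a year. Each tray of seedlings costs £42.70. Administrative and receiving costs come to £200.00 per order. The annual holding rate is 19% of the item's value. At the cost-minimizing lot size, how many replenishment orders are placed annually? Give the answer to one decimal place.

Annual demand D = 90.4 × 365 = 32,996.
Holding cost H = 0.19 × £42.70 = £8.1130 per unit per year.
Q* = √(2DS/H) = √(2 × 32,996 × 200 / 8.113) ≈ 1275.47.
Orders per year = D / Q* = 32,996 / 1275.47 ≈ 25.870.

N ≈ 25.9 orders per year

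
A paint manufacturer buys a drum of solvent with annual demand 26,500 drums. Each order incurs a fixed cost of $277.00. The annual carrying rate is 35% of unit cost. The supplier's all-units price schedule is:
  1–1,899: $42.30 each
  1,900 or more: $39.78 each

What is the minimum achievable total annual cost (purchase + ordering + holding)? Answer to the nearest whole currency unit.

Holding cost per unit per year at price C is H = 0.35·C.
Evaluate total cost at each tier's feasible EOQ or, if the EOQ is below the tier, at the tier's minimum quantity.
EOQ at $42.30 = 995.8 (feasible in tier 1): TC = 26,500×$42.30 + (26,500/995.8)×277 + (995.8/2)×0.35×$42.30 = $1,135,692.87.
EOQ at $39.78 = 1026.9 < 1900, so use break Q=1900: TC = 26,500×$39.78 + (26,500/1900.0)×277 + (1900.0/2)×0.35×$39.78 = $1,071,260.27.
Lowest total cost among the candidates is at Q = 1900.0.

TC* ≈ $1,071,260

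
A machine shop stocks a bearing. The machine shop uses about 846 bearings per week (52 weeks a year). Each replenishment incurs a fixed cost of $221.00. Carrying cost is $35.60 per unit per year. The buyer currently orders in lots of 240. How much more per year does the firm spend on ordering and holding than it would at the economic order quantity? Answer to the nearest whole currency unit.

Extra cost ≈ $18,471 per year

Annual demand D = 846 × 52 = 43,992.
EOQ = √(2DS/H) = √(2 × 43,992 × 221 / 35.6) ≈ 739.05.
Cost at Q* = (D/Q*)S + (Q*/2)H = √(2DSH) ≈ $26,310.13.
Cost at Q = 240: (43,992/240)×221 + (240/2)×35.6 = $40,509.30 + $4,272.00 = $44,781.30.
Excess = $44,781.30 − $26,310.13 = $18,471.17.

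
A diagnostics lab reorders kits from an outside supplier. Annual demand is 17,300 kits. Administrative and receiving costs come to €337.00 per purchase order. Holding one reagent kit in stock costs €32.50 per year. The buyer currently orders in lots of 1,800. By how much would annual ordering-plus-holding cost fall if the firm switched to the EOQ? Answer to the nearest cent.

EOQ = √(2DS/H) = √(2 × 17,300 × 337 / 32.5) ≈ 598.98.
Cost at Q* = (D/Q*)S + (Q*/2)H = √(2DSH) ≈ €19,466.81.
Cost at Q = 1,800: (17,300/1,800)×337 + (1,800/2)×32.5 = €3,238.94 + €29,250.00 = €32,488.94.
Excess = €32,488.94 − €19,466.81 = €13,022.14.

Extra cost ≈ €13,022.14 per year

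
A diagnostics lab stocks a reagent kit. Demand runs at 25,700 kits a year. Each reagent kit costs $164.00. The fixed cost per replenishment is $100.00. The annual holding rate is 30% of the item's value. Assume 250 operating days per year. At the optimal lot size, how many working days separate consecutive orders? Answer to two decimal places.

Holding cost H = 0.30 × $164.00 = $49.2000 per unit per year.
The optimal lot size = √(2DS/H) = √(2 × 25,700 × 100 / 49.2) ≈ 323.22.
Cycle time = Q*/D × 250 = 323.22 / 25,700 × 250 ≈ 3.144 days.

T ≈ 3.14 days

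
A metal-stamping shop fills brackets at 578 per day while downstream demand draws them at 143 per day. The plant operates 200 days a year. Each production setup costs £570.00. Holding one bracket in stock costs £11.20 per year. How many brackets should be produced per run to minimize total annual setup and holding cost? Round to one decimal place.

Q* ≈ 1,966.7 brackets

Annual demand D = 143 × 200 = 28,600.
Production build-up factor (1 − d/p) = 1 − 143/578 = 0.7526.
Q* = √(2DS / (H(1 − d/p))) = √(2 × 28,600 × 570 / (11.2 × 0.7526)).
= √(32,604,000 / 8.4291) ≈ 1966.734.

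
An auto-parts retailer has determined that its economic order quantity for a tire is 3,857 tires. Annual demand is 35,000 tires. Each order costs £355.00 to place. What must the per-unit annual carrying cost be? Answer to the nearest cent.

H ≈ £1.67

The basic EOQ model gives Q* = √(2DS/H); rearrange for the unknown.
From Q* = √(2DS/H): H = 2DS / Q*² = 2 × 35,000 × 355 / 3,857² = 1.6704.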